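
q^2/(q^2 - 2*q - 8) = q^2/(q^2 - 2*q - 8)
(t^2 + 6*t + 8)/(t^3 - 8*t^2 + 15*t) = (t^2 + 6*t + 8)/(t*(t^2 - 8*t + 15))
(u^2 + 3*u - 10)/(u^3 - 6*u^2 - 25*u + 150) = (u - 2)/(u^2 - 11*u + 30)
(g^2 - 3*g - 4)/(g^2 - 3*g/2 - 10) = 2*(g + 1)/(2*g + 5)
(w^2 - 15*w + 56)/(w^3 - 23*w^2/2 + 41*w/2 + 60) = 2*(w - 7)/(2*w^2 - 7*w - 15)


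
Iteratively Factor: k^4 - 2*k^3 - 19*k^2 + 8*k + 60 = (k + 2)*(k^3 - 4*k^2 - 11*k + 30) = (k - 2)*(k + 2)*(k^2 - 2*k - 15) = (k - 5)*(k - 2)*(k + 2)*(k + 3)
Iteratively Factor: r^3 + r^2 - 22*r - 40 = (r - 5)*(r^2 + 6*r + 8) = (r - 5)*(r + 4)*(r + 2)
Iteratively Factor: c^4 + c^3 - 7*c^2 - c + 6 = (c + 1)*(c^3 - 7*c + 6) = (c - 1)*(c + 1)*(c^2 + c - 6) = (c - 1)*(c + 1)*(c + 3)*(c - 2)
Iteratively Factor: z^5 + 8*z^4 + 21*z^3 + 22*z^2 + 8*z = (z + 1)*(z^4 + 7*z^3 + 14*z^2 + 8*z) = (z + 1)*(z + 2)*(z^3 + 5*z^2 + 4*z) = z*(z + 1)*(z + 2)*(z^2 + 5*z + 4) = z*(z + 1)^2*(z + 2)*(z + 4)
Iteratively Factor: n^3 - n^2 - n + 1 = (n - 1)*(n^2 - 1) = (n - 1)^2*(n + 1)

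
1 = 1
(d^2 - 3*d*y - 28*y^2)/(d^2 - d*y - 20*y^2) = (-d + 7*y)/(-d + 5*y)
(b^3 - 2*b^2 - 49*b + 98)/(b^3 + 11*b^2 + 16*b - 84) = (b - 7)/(b + 6)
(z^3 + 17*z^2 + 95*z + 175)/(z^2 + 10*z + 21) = (z^2 + 10*z + 25)/(z + 3)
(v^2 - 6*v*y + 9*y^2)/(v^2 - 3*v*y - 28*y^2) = (-v^2 + 6*v*y - 9*y^2)/(-v^2 + 3*v*y + 28*y^2)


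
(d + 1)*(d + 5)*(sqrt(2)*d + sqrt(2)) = sqrt(2)*d^3 + 7*sqrt(2)*d^2 + 11*sqrt(2)*d + 5*sqrt(2)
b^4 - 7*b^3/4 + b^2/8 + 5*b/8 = b*(b - 5/4)*(b - 1)*(b + 1/2)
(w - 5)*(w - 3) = w^2 - 8*w + 15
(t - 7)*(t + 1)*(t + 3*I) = t^3 - 6*t^2 + 3*I*t^2 - 7*t - 18*I*t - 21*I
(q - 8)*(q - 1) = q^2 - 9*q + 8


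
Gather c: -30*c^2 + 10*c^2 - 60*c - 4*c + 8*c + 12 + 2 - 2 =-20*c^2 - 56*c + 12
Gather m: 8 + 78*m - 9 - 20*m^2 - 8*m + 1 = -20*m^2 + 70*m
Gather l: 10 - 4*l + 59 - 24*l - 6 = 63 - 28*l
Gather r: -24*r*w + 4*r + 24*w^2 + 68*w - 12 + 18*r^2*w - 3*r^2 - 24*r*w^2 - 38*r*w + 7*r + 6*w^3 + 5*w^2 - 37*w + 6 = r^2*(18*w - 3) + r*(-24*w^2 - 62*w + 11) + 6*w^3 + 29*w^2 + 31*w - 6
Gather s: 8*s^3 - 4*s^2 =8*s^3 - 4*s^2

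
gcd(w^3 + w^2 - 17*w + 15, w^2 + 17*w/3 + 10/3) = w + 5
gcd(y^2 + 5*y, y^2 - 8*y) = y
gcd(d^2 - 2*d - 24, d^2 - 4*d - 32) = d + 4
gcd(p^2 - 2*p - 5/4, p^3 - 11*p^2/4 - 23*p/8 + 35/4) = p - 5/2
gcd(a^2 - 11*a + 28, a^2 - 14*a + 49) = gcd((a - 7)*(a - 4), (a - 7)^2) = a - 7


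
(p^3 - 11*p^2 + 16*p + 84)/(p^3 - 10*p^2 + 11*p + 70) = (p - 6)/(p - 5)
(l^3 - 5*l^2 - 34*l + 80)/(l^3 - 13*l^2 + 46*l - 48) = (l + 5)/(l - 3)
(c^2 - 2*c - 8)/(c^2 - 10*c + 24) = (c + 2)/(c - 6)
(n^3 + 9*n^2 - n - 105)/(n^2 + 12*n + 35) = n - 3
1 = 1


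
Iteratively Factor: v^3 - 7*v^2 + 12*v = (v)*(v^2 - 7*v + 12) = v*(v - 4)*(v - 3)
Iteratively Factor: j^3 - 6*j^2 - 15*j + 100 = (j - 5)*(j^2 - j - 20) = (j - 5)*(j + 4)*(j - 5)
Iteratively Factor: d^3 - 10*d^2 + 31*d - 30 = (d - 5)*(d^2 - 5*d + 6) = (d - 5)*(d - 2)*(d - 3)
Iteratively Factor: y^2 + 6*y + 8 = (y + 4)*(y + 2)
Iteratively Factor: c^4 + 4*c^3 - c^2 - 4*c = (c + 4)*(c^3 - c) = (c - 1)*(c + 4)*(c^2 + c) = (c - 1)*(c + 1)*(c + 4)*(c)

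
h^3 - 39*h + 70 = (h - 5)*(h - 2)*(h + 7)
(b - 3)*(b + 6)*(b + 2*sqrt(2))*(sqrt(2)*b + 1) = sqrt(2)*b^4 + 3*sqrt(2)*b^3 + 5*b^3 - 16*sqrt(2)*b^2 + 15*b^2 - 90*b + 6*sqrt(2)*b - 36*sqrt(2)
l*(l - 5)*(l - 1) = l^3 - 6*l^2 + 5*l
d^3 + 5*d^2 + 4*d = d*(d + 1)*(d + 4)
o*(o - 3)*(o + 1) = o^3 - 2*o^2 - 3*o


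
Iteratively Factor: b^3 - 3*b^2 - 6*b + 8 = (b - 4)*(b^2 + b - 2) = (b - 4)*(b + 2)*(b - 1)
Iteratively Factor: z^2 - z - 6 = (z + 2)*(z - 3)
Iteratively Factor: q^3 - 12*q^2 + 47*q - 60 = (q - 3)*(q^2 - 9*q + 20) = (q - 4)*(q - 3)*(q - 5)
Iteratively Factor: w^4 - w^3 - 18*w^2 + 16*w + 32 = (w + 1)*(w^3 - 2*w^2 - 16*w + 32) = (w + 1)*(w + 4)*(w^2 - 6*w + 8) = (w - 4)*(w + 1)*(w + 4)*(w - 2)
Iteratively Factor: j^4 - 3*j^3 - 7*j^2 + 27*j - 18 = (j - 2)*(j^3 - j^2 - 9*j + 9) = (j - 3)*(j - 2)*(j^2 + 2*j - 3) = (j - 3)*(j - 2)*(j + 3)*(j - 1)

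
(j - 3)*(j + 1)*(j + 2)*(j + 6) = j^4 + 6*j^3 - 7*j^2 - 48*j - 36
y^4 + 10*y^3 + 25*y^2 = y^2*(y + 5)^2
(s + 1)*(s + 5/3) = s^2 + 8*s/3 + 5/3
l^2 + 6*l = l*(l + 6)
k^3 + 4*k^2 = k^2*(k + 4)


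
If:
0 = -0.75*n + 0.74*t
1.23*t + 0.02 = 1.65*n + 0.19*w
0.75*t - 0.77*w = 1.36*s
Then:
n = 0.0495812395309883 - 0.471021775544389*w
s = 0.0277120898610701 - 0.829441324268401*w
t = 0.050251256281407 - 0.477386934673367*w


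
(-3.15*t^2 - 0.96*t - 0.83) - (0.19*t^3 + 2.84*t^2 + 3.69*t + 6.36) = -0.19*t^3 - 5.99*t^2 - 4.65*t - 7.19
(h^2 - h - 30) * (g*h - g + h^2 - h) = g*h^3 - 2*g*h^2 - 29*g*h + 30*g + h^4 - 2*h^3 - 29*h^2 + 30*h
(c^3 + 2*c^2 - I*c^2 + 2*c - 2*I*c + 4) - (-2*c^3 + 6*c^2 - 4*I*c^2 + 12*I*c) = 3*c^3 - 4*c^2 + 3*I*c^2 + 2*c - 14*I*c + 4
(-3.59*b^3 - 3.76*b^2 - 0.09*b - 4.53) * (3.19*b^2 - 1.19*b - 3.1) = -11.4521*b^5 - 7.7223*b^4 + 15.3163*b^3 - 2.6876*b^2 + 5.6697*b + 14.043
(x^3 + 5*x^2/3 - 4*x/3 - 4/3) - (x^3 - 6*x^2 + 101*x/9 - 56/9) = 23*x^2/3 - 113*x/9 + 44/9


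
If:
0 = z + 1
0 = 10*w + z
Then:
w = 1/10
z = -1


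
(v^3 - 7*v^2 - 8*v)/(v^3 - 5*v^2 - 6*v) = (v - 8)/(v - 6)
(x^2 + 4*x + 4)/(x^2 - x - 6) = (x + 2)/(x - 3)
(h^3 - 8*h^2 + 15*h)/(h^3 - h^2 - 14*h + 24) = h*(h - 5)/(h^2 + 2*h - 8)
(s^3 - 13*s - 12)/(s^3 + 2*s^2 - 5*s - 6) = (s - 4)/(s - 2)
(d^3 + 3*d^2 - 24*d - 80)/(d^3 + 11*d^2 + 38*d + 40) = (d^2 - d - 20)/(d^2 + 7*d + 10)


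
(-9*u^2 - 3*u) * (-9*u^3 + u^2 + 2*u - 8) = 81*u^5 + 18*u^4 - 21*u^3 + 66*u^2 + 24*u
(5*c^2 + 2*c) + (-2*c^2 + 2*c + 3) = 3*c^2 + 4*c + 3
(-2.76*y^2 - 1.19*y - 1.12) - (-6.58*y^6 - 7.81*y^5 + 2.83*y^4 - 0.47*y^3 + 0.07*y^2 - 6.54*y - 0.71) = 6.58*y^6 + 7.81*y^5 - 2.83*y^4 + 0.47*y^3 - 2.83*y^2 + 5.35*y - 0.41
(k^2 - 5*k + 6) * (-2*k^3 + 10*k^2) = -2*k^5 + 20*k^4 - 62*k^3 + 60*k^2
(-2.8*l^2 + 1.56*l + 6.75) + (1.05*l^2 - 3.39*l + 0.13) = -1.75*l^2 - 1.83*l + 6.88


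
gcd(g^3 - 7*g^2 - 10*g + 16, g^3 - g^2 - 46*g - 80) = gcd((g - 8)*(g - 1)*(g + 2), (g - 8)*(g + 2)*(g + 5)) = g^2 - 6*g - 16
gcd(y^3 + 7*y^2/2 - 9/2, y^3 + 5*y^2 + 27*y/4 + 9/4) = y^2 + 9*y/2 + 9/2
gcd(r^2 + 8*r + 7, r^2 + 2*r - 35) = r + 7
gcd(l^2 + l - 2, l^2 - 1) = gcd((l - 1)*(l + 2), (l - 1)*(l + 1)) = l - 1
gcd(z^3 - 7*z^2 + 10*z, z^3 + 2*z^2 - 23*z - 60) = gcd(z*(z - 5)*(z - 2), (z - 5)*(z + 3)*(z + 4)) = z - 5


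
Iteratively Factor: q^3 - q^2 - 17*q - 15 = (q - 5)*(q^2 + 4*q + 3) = (q - 5)*(q + 3)*(q + 1)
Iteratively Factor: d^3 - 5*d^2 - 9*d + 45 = (d - 3)*(d^2 - 2*d - 15) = (d - 5)*(d - 3)*(d + 3)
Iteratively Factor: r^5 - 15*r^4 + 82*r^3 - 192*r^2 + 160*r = (r)*(r^4 - 15*r^3 + 82*r^2 - 192*r + 160) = r*(r - 5)*(r^3 - 10*r^2 + 32*r - 32) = r*(r - 5)*(r - 2)*(r^2 - 8*r + 16) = r*(r - 5)*(r - 4)*(r - 2)*(r - 4)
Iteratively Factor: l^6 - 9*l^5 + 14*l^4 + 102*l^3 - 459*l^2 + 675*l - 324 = (l - 1)*(l^5 - 8*l^4 + 6*l^3 + 108*l^2 - 351*l + 324) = (l - 1)*(l + 4)*(l^4 - 12*l^3 + 54*l^2 - 108*l + 81) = (l - 3)*(l - 1)*(l + 4)*(l^3 - 9*l^2 + 27*l - 27) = (l - 3)^2*(l - 1)*(l + 4)*(l^2 - 6*l + 9) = (l - 3)^3*(l - 1)*(l + 4)*(l - 3)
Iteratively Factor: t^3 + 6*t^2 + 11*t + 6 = (t + 2)*(t^2 + 4*t + 3) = (t + 2)*(t + 3)*(t + 1)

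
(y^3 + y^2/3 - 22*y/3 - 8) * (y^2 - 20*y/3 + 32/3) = y^5 - 19*y^4/3 + 10*y^3/9 + 400*y^2/9 - 224*y/9 - 256/3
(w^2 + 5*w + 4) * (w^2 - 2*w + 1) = w^4 + 3*w^3 - 5*w^2 - 3*w + 4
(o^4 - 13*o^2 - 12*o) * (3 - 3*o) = -3*o^5 + 3*o^4 + 39*o^3 - 3*o^2 - 36*o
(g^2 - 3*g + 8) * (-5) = -5*g^2 + 15*g - 40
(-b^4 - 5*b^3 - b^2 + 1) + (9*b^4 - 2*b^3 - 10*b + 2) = 8*b^4 - 7*b^3 - b^2 - 10*b + 3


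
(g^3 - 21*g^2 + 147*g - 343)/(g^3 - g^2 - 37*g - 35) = (g^2 - 14*g + 49)/(g^2 + 6*g + 5)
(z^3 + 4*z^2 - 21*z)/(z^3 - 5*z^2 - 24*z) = (-z^2 - 4*z + 21)/(-z^2 + 5*z + 24)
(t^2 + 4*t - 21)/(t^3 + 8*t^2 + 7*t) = (t - 3)/(t*(t + 1))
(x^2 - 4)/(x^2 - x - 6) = (x - 2)/(x - 3)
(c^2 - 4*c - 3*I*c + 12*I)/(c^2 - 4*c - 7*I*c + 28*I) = (c - 3*I)/(c - 7*I)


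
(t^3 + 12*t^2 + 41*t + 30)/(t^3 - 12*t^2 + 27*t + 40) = (t^2 + 11*t + 30)/(t^2 - 13*t + 40)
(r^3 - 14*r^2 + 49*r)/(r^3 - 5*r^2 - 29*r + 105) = r*(r - 7)/(r^2 + 2*r - 15)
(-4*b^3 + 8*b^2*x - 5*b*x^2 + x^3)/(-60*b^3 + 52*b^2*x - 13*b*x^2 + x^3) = (2*b^2 - 3*b*x + x^2)/(30*b^2 - 11*b*x + x^2)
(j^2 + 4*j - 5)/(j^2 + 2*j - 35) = (j^2 + 4*j - 5)/(j^2 + 2*j - 35)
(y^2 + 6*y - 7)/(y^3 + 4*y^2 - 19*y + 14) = 1/(y - 2)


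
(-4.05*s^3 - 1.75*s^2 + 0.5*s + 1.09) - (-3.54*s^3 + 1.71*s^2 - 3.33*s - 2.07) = -0.51*s^3 - 3.46*s^2 + 3.83*s + 3.16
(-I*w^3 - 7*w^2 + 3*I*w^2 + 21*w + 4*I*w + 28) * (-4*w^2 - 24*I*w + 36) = 4*I*w^5 + 4*w^4 - 12*I*w^4 - 12*w^3 + 116*I*w^3 - 268*w^2 - 396*I*w^2 + 756*w - 528*I*w + 1008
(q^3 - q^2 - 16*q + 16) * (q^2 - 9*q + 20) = q^5 - 10*q^4 + 13*q^3 + 140*q^2 - 464*q + 320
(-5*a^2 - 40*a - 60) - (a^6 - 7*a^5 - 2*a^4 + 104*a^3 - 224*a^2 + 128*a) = -a^6 + 7*a^5 + 2*a^4 - 104*a^3 + 219*a^2 - 168*a - 60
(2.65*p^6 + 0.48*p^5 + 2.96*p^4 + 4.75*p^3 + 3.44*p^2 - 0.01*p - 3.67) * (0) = 0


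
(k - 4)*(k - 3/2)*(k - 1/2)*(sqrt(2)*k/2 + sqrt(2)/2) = sqrt(2)*k^4/2 - 5*sqrt(2)*k^3/2 + 11*sqrt(2)*k^2/8 + 23*sqrt(2)*k/8 - 3*sqrt(2)/2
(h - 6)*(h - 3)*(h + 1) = h^3 - 8*h^2 + 9*h + 18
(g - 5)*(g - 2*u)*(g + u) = g^3 - g^2*u - 5*g^2 - 2*g*u^2 + 5*g*u + 10*u^2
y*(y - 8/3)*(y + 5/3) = y^3 - y^2 - 40*y/9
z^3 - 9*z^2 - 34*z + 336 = (z - 8)*(z - 7)*(z + 6)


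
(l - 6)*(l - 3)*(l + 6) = l^3 - 3*l^2 - 36*l + 108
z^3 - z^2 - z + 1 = (z - 1)^2*(z + 1)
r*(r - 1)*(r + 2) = r^3 + r^2 - 2*r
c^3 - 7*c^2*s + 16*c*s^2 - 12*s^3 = (c - 3*s)*(c - 2*s)^2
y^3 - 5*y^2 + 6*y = y*(y - 3)*(y - 2)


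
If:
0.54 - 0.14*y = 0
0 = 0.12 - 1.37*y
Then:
No Solution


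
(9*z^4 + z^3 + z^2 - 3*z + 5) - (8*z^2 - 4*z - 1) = 9*z^4 + z^3 - 7*z^2 + z + 6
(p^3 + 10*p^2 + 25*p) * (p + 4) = p^4 + 14*p^3 + 65*p^2 + 100*p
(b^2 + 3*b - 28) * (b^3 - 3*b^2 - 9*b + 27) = b^5 - 46*b^3 + 84*b^2 + 333*b - 756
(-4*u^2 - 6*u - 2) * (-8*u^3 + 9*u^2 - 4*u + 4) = 32*u^5 + 12*u^4 - 22*u^3 - 10*u^2 - 16*u - 8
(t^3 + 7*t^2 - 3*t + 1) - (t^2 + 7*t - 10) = t^3 + 6*t^2 - 10*t + 11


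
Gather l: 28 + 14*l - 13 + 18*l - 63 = 32*l - 48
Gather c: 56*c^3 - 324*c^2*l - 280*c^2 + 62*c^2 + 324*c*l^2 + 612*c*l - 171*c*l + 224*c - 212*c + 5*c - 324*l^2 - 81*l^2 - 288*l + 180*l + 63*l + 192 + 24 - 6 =56*c^3 + c^2*(-324*l - 218) + c*(324*l^2 + 441*l + 17) - 405*l^2 - 45*l + 210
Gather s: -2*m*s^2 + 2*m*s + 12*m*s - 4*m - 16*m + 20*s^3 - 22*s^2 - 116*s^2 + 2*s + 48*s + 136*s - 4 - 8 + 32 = -20*m + 20*s^3 + s^2*(-2*m - 138) + s*(14*m + 186) + 20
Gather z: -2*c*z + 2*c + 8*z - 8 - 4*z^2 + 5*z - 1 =2*c - 4*z^2 + z*(13 - 2*c) - 9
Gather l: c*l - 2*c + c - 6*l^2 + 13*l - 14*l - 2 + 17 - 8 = -c - 6*l^2 + l*(c - 1) + 7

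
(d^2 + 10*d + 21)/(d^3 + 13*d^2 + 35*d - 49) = (d + 3)/(d^2 + 6*d - 7)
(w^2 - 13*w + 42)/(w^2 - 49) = (w - 6)/(w + 7)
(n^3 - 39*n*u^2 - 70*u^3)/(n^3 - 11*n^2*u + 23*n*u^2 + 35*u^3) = (-n^2 - 7*n*u - 10*u^2)/(-n^2 + 4*n*u + 5*u^2)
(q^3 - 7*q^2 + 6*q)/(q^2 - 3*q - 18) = q*(q - 1)/(q + 3)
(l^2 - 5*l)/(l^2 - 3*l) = (l - 5)/(l - 3)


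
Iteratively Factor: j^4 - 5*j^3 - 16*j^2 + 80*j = (j - 4)*(j^3 - j^2 - 20*j) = j*(j - 4)*(j^2 - j - 20) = j*(j - 4)*(j + 4)*(j - 5)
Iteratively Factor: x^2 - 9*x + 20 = (x - 4)*(x - 5)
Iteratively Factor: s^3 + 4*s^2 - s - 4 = (s + 1)*(s^2 + 3*s - 4) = (s - 1)*(s + 1)*(s + 4)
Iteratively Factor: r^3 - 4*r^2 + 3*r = (r - 3)*(r^2 - r) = (r - 3)*(r - 1)*(r)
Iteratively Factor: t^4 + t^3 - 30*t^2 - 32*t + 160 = (t - 5)*(t^3 + 6*t^2 - 32) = (t - 5)*(t + 4)*(t^2 + 2*t - 8) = (t - 5)*(t - 2)*(t + 4)*(t + 4)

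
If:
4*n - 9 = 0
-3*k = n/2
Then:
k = -3/8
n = 9/4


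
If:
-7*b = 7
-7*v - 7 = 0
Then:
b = -1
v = -1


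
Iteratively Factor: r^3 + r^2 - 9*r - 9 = (r + 1)*(r^2 - 9) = (r + 1)*(r + 3)*(r - 3)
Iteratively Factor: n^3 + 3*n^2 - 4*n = (n + 4)*(n^2 - n) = n*(n + 4)*(n - 1)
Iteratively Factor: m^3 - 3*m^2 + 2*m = (m - 2)*(m^2 - m) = (m - 2)*(m - 1)*(m)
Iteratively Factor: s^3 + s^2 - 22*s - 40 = (s + 2)*(s^2 - s - 20) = (s - 5)*(s + 2)*(s + 4)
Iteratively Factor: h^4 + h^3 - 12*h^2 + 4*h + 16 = (h - 2)*(h^3 + 3*h^2 - 6*h - 8) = (h - 2)*(h + 1)*(h^2 + 2*h - 8) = (h - 2)*(h + 1)*(h + 4)*(h - 2)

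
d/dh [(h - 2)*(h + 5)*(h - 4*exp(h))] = -4*h^2*exp(h) + 3*h^2 - 20*h*exp(h) + 6*h + 28*exp(h) - 10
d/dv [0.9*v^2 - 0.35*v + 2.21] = 1.8*v - 0.35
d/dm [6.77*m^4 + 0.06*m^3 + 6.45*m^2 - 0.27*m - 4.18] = 27.08*m^3 + 0.18*m^2 + 12.9*m - 0.27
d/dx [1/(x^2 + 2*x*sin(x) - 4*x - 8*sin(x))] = 2*(-x*cos(x) - x - sin(x) + 4*cos(x) + 2)/((x - 4)^2*(x + 2*sin(x))^2)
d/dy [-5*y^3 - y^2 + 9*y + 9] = -15*y^2 - 2*y + 9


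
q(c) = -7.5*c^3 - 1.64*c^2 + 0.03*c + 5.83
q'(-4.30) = -401.89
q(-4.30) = 571.68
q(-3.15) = 223.88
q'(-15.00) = -5013.27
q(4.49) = -705.99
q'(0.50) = -7.24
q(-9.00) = 5340.22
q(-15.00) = 24948.88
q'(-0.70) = -8.70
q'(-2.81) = -168.42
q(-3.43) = 289.08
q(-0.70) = 7.58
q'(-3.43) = -253.43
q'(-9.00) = -1792.95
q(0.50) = 4.50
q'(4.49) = -468.30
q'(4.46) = -462.16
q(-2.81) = 159.21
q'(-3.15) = -212.89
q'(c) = -22.5*c^2 - 3.28*c + 0.03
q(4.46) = -692.03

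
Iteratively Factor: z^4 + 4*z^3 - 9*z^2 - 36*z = (z + 3)*(z^3 + z^2 - 12*z) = z*(z + 3)*(z^2 + z - 12) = z*(z + 3)*(z + 4)*(z - 3)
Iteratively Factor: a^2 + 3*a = (a)*(a + 3)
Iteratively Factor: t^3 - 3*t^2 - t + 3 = (t - 3)*(t^2 - 1) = (t - 3)*(t + 1)*(t - 1)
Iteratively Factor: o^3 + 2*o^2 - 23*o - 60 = (o + 3)*(o^2 - o - 20) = (o - 5)*(o + 3)*(o + 4)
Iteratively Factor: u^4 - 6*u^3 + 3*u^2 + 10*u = (u)*(u^3 - 6*u^2 + 3*u + 10) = u*(u - 2)*(u^2 - 4*u - 5) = u*(u - 5)*(u - 2)*(u + 1)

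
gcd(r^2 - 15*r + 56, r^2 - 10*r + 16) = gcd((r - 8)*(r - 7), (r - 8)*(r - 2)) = r - 8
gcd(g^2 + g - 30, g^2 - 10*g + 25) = g - 5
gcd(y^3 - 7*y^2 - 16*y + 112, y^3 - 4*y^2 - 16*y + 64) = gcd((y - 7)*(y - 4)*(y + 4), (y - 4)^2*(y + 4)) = y^2 - 16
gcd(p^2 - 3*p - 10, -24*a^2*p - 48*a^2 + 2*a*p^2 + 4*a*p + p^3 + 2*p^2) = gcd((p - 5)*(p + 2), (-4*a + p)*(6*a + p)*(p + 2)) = p + 2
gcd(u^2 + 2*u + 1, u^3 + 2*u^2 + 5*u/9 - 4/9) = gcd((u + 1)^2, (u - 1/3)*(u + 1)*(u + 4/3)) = u + 1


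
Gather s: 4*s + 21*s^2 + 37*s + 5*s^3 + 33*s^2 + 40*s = 5*s^3 + 54*s^2 + 81*s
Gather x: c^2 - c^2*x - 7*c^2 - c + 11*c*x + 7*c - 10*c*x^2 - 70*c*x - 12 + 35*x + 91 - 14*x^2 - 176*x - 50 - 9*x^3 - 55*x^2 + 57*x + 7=-6*c^2 + 6*c - 9*x^3 + x^2*(-10*c - 69) + x*(-c^2 - 59*c - 84) + 36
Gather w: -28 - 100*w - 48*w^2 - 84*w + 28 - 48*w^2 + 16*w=-96*w^2 - 168*w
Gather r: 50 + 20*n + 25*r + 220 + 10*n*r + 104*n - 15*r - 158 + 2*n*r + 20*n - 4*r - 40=144*n + r*(12*n + 6) + 72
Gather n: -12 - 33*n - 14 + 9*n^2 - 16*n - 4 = 9*n^2 - 49*n - 30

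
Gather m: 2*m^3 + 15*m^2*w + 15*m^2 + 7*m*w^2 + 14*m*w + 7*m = 2*m^3 + m^2*(15*w + 15) + m*(7*w^2 + 14*w + 7)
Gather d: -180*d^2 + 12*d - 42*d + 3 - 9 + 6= -180*d^2 - 30*d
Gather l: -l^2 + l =-l^2 + l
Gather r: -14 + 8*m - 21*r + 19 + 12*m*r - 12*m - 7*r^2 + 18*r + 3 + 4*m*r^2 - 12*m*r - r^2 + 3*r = -4*m + r^2*(4*m - 8) + 8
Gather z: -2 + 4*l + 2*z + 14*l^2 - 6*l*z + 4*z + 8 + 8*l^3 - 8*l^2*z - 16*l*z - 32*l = 8*l^3 + 14*l^2 - 28*l + z*(-8*l^2 - 22*l + 6) + 6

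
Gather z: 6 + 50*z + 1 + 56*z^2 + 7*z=56*z^2 + 57*z + 7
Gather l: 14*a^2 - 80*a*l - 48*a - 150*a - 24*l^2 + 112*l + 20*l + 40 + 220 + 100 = 14*a^2 - 198*a - 24*l^2 + l*(132 - 80*a) + 360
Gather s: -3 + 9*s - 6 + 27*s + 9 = 36*s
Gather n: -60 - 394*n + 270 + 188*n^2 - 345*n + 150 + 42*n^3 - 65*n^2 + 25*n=42*n^3 + 123*n^2 - 714*n + 360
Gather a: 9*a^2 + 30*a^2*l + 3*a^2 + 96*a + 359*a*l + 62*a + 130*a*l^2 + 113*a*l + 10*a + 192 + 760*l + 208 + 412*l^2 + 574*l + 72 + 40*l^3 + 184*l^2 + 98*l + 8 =a^2*(30*l + 12) + a*(130*l^2 + 472*l + 168) + 40*l^3 + 596*l^2 + 1432*l + 480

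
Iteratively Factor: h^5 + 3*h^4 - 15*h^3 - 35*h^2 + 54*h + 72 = (h + 3)*(h^4 - 15*h^2 + 10*h + 24) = (h + 1)*(h + 3)*(h^3 - h^2 - 14*h + 24) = (h - 3)*(h + 1)*(h + 3)*(h^2 + 2*h - 8) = (h - 3)*(h + 1)*(h + 3)*(h + 4)*(h - 2)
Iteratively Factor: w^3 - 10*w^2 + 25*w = (w - 5)*(w^2 - 5*w) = (w - 5)^2*(w)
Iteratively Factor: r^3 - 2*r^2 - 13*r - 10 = (r + 2)*(r^2 - 4*r - 5) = (r + 1)*(r + 2)*(r - 5)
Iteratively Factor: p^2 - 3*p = (p)*(p - 3)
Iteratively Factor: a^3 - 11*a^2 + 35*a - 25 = (a - 5)*(a^2 - 6*a + 5) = (a - 5)^2*(a - 1)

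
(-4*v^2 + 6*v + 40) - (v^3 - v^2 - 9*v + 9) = -v^3 - 3*v^2 + 15*v + 31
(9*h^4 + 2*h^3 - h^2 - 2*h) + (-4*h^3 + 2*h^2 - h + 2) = 9*h^4 - 2*h^3 + h^2 - 3*h + 2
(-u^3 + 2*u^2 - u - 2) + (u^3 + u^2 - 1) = 3*u^2 - u - 3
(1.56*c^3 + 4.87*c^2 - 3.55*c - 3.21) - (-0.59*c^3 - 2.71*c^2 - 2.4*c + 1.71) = 2.15*c^3 + 7.58*c^2 - 1.15*c - 4.92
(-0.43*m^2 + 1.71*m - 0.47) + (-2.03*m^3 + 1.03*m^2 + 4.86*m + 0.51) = -2.03*m^3 + 0.6*m^2 + 6.57*m + 0.04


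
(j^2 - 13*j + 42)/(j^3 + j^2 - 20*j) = (j^2 - 13*j + 42)/(j*(j^2 + j - 20))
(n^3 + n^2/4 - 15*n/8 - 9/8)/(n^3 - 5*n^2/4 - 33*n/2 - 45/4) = (2*n^2 - n - 3)/(2*(n^2 - 2*n - 15))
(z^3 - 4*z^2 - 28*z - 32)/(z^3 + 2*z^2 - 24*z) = (z^3 - 4*z^2 - 28*z - 32)/(z*(z^2 + 2*z - 24))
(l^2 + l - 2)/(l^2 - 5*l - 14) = (l - 1)/(l - 7)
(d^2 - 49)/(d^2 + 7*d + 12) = (d^2 - 49)/(d^2 + 7*d + 12)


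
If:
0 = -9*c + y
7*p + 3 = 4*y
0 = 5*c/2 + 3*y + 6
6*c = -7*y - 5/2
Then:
No Solution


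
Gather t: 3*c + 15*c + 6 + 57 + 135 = 18*c + 198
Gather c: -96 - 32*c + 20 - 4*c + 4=-36*c - 72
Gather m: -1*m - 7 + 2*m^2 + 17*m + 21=2*m^2 + 16*m + 14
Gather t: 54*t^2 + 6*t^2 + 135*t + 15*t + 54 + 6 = 60*t^2 + 150*t + 60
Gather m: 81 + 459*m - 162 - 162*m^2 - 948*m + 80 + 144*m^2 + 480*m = -18*m^2 - 9*m - 1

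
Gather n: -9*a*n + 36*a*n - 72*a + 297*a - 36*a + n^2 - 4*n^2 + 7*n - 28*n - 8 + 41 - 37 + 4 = 189*a - 3*n^2 + n*(27*a - 21)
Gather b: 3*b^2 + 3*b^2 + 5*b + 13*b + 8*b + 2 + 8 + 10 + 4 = 6*b^2 + 26*b + 24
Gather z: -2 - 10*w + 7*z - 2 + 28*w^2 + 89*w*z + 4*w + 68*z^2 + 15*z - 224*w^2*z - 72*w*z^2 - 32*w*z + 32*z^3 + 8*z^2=28*w^2 - 6*w + 32*z^3 + z^2*(76 - 72*w) + z*(-224*w^2 + 57*w + 22) - 4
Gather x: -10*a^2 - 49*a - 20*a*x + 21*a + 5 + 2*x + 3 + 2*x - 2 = -10*a^2 - 28*a + x*(4 - 20*a) + 6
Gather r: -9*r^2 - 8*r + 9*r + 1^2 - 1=-9*r^2 + r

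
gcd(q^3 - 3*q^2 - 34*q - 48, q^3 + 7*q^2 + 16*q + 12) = q^2 + 5*q + 6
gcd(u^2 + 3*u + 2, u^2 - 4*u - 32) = 1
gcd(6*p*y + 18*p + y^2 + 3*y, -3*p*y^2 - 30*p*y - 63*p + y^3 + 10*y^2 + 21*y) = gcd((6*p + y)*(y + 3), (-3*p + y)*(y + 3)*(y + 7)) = y + 3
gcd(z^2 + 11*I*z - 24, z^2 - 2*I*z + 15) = z + 3*I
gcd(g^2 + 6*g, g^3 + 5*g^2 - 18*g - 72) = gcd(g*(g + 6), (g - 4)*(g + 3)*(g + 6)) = g + 6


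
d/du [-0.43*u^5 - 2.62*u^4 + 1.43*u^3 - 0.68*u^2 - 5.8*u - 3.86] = -2.15*u^4 - 10.48*u^3 + 4.29*u^2 - 1.36*u - 5.8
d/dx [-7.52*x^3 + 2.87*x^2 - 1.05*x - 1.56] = -22.56*x^2 + 5.74*x - 1.05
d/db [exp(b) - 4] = exp(b)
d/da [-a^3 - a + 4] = -3*a^2 - 1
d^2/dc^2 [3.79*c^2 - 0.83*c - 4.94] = 7.58000000000000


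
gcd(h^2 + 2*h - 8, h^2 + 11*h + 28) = h + 4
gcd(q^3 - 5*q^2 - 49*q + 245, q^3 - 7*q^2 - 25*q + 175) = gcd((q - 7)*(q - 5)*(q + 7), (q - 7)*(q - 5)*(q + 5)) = q^2 - 12*q + 35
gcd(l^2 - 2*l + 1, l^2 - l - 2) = 1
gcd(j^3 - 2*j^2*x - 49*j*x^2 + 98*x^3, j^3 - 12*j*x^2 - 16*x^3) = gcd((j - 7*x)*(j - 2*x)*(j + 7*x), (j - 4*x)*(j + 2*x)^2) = 1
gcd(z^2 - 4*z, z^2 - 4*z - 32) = 1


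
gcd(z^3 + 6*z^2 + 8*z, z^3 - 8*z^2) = z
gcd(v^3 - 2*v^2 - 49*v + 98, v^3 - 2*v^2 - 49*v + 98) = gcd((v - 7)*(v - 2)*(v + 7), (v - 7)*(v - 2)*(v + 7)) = v^3 - 2*v^2 - 49*v + 98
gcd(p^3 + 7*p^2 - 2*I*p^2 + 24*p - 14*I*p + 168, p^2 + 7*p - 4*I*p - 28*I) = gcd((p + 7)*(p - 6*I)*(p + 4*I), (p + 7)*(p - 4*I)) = p + 7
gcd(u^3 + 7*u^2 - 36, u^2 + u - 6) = u^2 + u - 6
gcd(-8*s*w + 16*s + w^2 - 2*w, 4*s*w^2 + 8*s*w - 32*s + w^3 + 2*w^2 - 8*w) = w - 2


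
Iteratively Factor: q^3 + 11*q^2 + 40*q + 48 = (q + 3)*(q^2 + 8*q + 16) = (q + 3)*(q + 4)*(q + 4)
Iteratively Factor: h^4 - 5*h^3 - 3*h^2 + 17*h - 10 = (h - 1)*(h^3 - 4*h^2 - 7*h + 10) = (h - 1)*(h + 2)*(h^2 - 6*h + 5) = (h - 1)^2*(h + 2)*(h - 5)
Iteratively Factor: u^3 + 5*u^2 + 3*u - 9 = (u + 3)*(u^2 + 2*u - 3) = (u + 3)^2*(u - 1)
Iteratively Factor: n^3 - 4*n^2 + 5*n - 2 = (n - 2)*(n^2 - 2*n + 1) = (n - 2)*(n - 1)*(n - 1)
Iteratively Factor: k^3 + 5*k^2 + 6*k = (k)*(k^2 + 5*k + 6) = k*(k + 3)*(k + 2)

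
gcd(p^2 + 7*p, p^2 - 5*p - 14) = 1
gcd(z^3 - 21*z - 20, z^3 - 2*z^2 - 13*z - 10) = z^2 - 4*z - 5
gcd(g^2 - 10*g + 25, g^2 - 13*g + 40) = g - 5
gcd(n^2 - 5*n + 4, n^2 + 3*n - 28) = n - 4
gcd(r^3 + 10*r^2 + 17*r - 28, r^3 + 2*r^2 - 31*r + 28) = r^2 + 6*r - 7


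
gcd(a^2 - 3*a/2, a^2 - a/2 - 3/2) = a - 3/2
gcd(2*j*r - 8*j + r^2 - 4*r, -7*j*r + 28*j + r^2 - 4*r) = r - 4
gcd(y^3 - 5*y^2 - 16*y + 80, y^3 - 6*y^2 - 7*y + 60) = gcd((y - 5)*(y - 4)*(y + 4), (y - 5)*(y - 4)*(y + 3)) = y^2 - 9*y + 20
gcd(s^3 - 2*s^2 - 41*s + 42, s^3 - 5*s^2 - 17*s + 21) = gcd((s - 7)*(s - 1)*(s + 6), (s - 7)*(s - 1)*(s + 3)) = s^2 - 8*s + 7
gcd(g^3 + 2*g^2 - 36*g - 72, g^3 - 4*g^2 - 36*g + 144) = g^2 - 36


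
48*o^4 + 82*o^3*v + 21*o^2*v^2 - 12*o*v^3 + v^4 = (-8*o + v)*(-6*o + v)*(o + v)^2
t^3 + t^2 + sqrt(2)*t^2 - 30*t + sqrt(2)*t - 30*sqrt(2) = (t - 5)*(t + 6)*(t + sqrt(2))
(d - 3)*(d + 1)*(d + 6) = d^3 + 4*d^2 - 15*d - 18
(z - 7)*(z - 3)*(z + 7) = z^3 - 3*z^2 - 49*z + 147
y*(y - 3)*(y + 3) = y^3 - 9*y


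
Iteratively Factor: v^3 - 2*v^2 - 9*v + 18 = (v - 2)*(v^2 - 9) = (v - 3)*(v - 2)*(v + 3)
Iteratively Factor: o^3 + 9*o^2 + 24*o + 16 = (o + 4)*(o^2 + 5*o + 4) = (o + 1)*(o + 4)*(o + 4)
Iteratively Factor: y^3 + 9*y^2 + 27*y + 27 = (y + 3)*(y^2 + 6*y + 9) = (y + 3)^2*(y + 3)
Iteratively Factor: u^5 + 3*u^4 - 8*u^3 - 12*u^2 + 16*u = (u - 2)*(u^4 + 5*u^3 + 2*u^2 - 8*u) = (u - 2)*(u - 1)*(u^3 + 6*u^2 + 8*u) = (u - 2)*(u - 1)*(u + 2)*(u^2 + 4*u) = u*(u - 2)*(u - 1)*(u + 2)*(u + 4)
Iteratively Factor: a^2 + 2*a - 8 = (a - 2)*(a + 4)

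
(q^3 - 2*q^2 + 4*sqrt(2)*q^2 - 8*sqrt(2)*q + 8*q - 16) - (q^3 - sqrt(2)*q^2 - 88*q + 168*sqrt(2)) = -2*q^2 + 5*sqrt(2)*q^2 - 8*sqrt(2)*q + 96*q - 168*sqrt(2) - 16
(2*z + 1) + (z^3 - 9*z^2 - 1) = z^3 - 9*z^2 + 2*z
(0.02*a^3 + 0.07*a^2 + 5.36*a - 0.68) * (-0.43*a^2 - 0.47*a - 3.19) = -0.0086*a^5 - 0.0395*a^4 - 2.4015*a^3 - 2.4501*a^2 - 16.7788*a + 2.1692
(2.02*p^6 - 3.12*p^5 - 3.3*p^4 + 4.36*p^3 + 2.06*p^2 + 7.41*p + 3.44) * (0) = 0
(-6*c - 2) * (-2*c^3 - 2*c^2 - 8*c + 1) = 12*c^4 + 16*c^3 + 52*c^2 + 10*c - 2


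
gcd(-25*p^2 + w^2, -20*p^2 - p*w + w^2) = 5*p - w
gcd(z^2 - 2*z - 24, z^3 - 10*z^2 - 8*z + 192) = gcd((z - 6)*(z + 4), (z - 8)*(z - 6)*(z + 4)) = z^2 - 2*z - 24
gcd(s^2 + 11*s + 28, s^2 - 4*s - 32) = s + 4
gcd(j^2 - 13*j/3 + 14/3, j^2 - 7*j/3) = j - 7/3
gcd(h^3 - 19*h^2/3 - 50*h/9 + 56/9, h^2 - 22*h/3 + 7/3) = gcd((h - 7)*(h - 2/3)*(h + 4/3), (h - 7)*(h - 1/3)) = h - 7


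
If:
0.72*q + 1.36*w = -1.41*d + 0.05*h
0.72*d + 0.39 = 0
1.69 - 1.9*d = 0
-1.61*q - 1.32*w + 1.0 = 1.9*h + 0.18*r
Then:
No Solution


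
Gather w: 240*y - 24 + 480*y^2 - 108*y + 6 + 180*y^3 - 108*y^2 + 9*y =180*y^3 + 372*y^2 + 141*y - 18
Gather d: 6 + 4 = 10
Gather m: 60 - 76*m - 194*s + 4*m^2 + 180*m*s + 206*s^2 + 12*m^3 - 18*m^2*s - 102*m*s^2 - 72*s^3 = 12*m^3 + m^2*(4 - 18*s) + m*(-102*s^2 + 180*s - 76) - 72*s^3 + 206*s^2 - 194*s + 60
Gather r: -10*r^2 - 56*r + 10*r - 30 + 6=-10*r^2 - 46*r - 24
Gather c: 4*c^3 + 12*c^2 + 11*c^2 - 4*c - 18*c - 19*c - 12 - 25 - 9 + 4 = 4*c^3 + 23*c^2 - 41*c - 42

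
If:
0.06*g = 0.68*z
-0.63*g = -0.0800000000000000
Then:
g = 0.13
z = 0.01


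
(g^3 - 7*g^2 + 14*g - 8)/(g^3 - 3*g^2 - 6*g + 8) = (g - 2)/(g + 2)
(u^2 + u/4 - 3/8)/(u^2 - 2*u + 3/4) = (4*u + 3)/(2*(2*u - 3))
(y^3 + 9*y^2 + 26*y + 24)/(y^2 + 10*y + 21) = (y^2 + 6*y + 8)/(y + 7)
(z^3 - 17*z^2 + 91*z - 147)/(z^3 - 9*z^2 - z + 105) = (z^2 - 10*z + 21)/(z^2 - 2*z - 15)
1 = 1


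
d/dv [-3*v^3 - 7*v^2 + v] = -9*v^2 - 14*v + 1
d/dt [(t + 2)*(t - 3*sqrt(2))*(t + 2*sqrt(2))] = 3*t^2 - 2*sqrt(2)*t + 4*t - 12 - 2*sqrt(2)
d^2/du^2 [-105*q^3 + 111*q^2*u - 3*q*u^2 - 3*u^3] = -6*q - 18*u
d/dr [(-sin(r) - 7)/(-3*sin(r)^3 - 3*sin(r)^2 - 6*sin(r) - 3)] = -(2*sin(r)^3 + 22*sin(r)^2 + 14*sin(r) + 13)*cos(r)/(3*(sin(r)^3 + sin(r)^2 + 2*sin(r) + 1)^2)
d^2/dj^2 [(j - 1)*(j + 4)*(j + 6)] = 6*j + 18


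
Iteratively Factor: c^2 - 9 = (c - 3)*(c + 3)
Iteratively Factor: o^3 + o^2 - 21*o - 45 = (o + 3)*(o^2 - 2*o - 15) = (o - 5)*(o + 3)*(o + 3)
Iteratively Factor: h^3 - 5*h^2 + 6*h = (h - 2)*(h^2 - 3*h) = (h - 3)*(h - 2)*(h)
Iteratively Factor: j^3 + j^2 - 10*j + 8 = (j - 2)*(j^2 + 3*j - 4) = (j - 2)*(j + 4)*(j - 1)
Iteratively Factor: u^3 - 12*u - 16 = (u + 2)*(u^2 - 2*u - 8) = (u - 4)*(u + 2)*(u + 2)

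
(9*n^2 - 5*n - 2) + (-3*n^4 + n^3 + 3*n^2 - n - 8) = -3*n^4 + n^3 + 12*n^2 - 6*n - 10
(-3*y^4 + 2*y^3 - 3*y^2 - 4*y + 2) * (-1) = 3*y^4 - 2*y^3 + 3*y^2 + 4*y - 2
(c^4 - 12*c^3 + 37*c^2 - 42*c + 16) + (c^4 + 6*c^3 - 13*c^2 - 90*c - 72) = 2*c^4 - 6*c^3 + 24*c^2 - 132*c - 56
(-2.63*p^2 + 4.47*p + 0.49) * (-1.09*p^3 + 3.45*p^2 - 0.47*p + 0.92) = 2.8667*p^5 - 13.9458*p^4 + 16.1235*p^3 - 2.83*p^2 + 3.8821*p + 0.4508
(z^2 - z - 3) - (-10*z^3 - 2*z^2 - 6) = 10*z^3 + 3*z^2 - z + 3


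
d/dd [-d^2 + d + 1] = 1 - 2*d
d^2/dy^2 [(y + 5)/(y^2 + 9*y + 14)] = 2*((y + 5)*(2*y + 9)^2 - (3*y + 14)*(y^2 + 9*y + 14))/(y^2 + 9*y + 14)^3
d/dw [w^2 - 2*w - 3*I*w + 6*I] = 2*w - 2 - 3*I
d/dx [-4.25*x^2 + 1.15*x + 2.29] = 1.15 - 8.5*x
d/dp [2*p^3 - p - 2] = 6*p^2 - 1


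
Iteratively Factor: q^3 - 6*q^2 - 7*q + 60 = (q - 4)*(q^2 - 2*q - 15) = (q - 4)*(q + 3)*(q - 5)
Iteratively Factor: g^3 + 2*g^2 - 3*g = (g - 1)*(g^2 + 3*g) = g*(g - 1)*(g + 3)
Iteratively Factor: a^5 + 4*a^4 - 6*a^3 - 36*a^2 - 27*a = (a + 3)*(a^4 + a^3 - 9*a^2 - 9*a) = a*(a + 3)*(a^3 + a^2 - 9*a - 9) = a*(a + 3)^2*(a^2 - 2*a - 3) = a*(a - 3)*(a + 3)^2*(a + 1)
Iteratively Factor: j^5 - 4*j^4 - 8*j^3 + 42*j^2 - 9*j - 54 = (j + 1)*(j^4 - 5*j^3 - 3*j^2 + 45*j - 54) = (j - 3)*(j + 1)*(j^3 - 2*j^2 - 9*j + 18) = (j - 3)^2*(j + 1)*(j^2 + j - 6) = (j - 3)^2*(j + 1)*(j + 3)*(j - 2)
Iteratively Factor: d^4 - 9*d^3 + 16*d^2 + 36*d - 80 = (d - 2)*(d^3 - 7*d^2 + 2*d + 40) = (d - 2)*(d + 2)*(d^2 - 9*d + 20) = (d - 5)*(d - 2)*(d + 2)*(d - 4)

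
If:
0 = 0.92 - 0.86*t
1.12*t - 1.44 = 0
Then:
No Solution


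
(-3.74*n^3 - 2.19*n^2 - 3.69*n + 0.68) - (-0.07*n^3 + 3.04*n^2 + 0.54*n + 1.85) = -3.67*n^3 - 5.23*n^2 - 4.23*n - 1.17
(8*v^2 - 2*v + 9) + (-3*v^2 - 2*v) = 5*v^2 - 4*v + 9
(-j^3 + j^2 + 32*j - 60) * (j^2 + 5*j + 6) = -j^5 - 4*j^4 + 31*j^3 + 106*j^2 - 108*j - 360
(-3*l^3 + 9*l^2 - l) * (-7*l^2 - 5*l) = 21*l^5 - 48*l^4 - 38*l^3 + 5*l^2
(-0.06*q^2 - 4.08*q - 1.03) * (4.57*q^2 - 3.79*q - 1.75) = -0.2742*q^4 - 18.4182*q^3 + 10.8611*q^2 + 11.0437*q + 1.8025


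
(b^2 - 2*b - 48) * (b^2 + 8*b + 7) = b^4 + 6*b^3 - 57*b^2 - 398*b - 336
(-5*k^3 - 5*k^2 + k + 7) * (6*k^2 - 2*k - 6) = -30*k^5 - 20*k^4 + 46*k^3 + 70*k^2 - 20*k - 42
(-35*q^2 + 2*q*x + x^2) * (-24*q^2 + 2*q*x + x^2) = 840*q^4 - 118*q^3*x - 55*q^2*x^2 + 4*q*x^3 + x^4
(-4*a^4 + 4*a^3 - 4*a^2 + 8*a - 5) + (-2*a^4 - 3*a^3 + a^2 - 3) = -6*a^4 + a^3 - 3*a^2 + 8*a - 8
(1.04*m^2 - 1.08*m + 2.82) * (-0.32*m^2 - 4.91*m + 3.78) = -0.3328*m^4 - 4.7608*m^3 + 8.3316*m^2 - 17.9286*m + 10.6596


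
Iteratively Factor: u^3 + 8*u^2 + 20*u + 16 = (u + 4)*(u^2 + 4*u + 4) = (u + 2)*(u + 4)*(u + 2)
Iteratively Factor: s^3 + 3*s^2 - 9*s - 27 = (s + 3)*(s^2 - 9) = (s + 3)^2*(s - 3)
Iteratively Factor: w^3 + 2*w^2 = (w + 2)*(w^2) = w*(w + 2)*(w)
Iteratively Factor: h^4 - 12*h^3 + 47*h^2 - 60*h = (h - 4)*(h^3 - 8*h^2 + 15*h) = (h - 5)*(h - 4)*(h^2 - 3*h) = (h - 5)*(h - 4)*(h - 3)*(h)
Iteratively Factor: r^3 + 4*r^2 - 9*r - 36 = (r + 3)*(r^2 + r - 12) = (r + 3)*(r + 4)*(r - 3)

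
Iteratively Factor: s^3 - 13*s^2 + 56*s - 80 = (s - 5)*(s^2 - 8*s + 16) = (s - 5)*(s - 4)*(s - 4)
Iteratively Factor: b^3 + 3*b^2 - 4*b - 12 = (b + 3)*(b^2 - 4) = (b + 2)*(b + 3)*(b - 2)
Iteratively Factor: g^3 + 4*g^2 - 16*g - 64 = (g - 4)*(g^2 + 8*g + 16) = (g - 4)*(g + 4)*(g + 4)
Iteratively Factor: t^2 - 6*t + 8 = (t - 2)*(t - 4)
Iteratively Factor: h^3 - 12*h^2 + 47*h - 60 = (h - 4)*(h^2 - 8*h + 15) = (h - 5)*(h - 4)*(h - 3)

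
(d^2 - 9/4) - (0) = d^2 - 9/4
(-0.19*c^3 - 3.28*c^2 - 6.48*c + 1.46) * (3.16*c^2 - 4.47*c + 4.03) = -0.6004*c^5 - 9.5155*c^4 - 6.5809*c^3 + 20.3608*c^2 - 32.6406*c + 5.8838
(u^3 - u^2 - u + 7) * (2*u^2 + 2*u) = 2*u^5 - 4*u^3 + 12*u^2 + 14*u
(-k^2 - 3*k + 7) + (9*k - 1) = -k^2 + 6*k + 6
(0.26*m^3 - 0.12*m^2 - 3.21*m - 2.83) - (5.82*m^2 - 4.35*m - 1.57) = 0.26*m^3 - 5.94*m^2 + 1.14*m - 1.26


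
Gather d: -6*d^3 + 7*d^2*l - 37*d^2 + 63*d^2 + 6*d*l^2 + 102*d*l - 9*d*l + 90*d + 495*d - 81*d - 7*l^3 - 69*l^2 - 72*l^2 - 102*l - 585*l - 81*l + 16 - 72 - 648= -6*d^3 + d^2*(7*l + 26) + d*(6*l^2 + 93*l + 504) - 7*l^3 - 141*l^2 - 768*l - 704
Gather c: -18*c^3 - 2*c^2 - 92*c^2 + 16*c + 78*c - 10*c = -18*c^3 - 94*c^2 + 84*c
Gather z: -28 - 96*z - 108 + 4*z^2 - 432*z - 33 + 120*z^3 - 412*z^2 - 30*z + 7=120*z^3 - 408*z^2 - 558*z - 162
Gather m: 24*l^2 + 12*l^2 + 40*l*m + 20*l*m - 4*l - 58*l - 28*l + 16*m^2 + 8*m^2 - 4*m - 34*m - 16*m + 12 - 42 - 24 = 36*l^2 - 90*l + 24*m^2 + m*(60*l - 54) - 54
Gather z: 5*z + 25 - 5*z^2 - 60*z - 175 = -5*z^2 - 55*z - 150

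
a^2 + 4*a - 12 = (a - 2)*(a + 6)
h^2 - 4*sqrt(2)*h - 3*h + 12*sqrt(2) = (h - 3)*(h - 4*sqrt(2))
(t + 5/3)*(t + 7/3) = t^2 + 4*t + 35/9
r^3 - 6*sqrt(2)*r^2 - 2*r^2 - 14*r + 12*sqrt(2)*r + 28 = (r - 2)*(r - 7*sqrt(2))*(r + sqrt(2))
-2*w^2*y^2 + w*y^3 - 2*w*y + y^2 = y*(-2*w + y)*(w*y + 1)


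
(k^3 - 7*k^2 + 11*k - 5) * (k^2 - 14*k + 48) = k^5 - 21*k^4 + 157*k^3 - 495*k^2 + 598*k - 240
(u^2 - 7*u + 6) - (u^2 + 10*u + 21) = -17*u - 15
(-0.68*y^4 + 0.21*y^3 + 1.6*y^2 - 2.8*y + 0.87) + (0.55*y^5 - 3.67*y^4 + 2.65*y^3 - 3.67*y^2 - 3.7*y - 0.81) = 0.55*y^5 - 4.35*y^4 + 2.86*y^3 - 2.07*y^2 - 6.5*y + 0.0599999999999999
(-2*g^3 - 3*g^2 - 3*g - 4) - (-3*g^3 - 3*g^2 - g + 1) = g^3 - 2*g - 5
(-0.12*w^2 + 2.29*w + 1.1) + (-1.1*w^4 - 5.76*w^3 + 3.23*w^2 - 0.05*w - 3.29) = -1.1*w^4 - 5.76*w^3 + 3.11*w^2 + 2.24*w - 2.19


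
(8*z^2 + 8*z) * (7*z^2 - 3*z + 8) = 56*z^4 + 32*z^3 + 40*z^2 + 64*z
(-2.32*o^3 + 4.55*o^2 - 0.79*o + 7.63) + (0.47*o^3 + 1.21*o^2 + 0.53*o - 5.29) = -1.85*o^3 + 5.76*o^2 - 0.26*o + 2.34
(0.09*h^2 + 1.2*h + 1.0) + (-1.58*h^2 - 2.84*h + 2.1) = -1.49*h^2 - 1.64*h + 3.1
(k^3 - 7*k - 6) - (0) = k^3 - 7*k - 6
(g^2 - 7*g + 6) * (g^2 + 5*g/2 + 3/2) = g^4 - 9*g^3/2 - 10*g^2 + 9*g/2 + 9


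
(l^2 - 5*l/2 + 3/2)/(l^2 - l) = (l - 3/2)/l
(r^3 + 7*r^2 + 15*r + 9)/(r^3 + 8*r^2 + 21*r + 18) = (r + 1)/(r + 2)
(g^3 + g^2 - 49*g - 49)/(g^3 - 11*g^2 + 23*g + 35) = (g + 7)/(g - 5)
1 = 1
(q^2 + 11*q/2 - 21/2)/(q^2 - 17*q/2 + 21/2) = (q + 7)/(q - 7)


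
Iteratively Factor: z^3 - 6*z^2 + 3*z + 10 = (z - 5)*(z^2 - z - 2) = (z - 5)*(z + 1)*(z - 2)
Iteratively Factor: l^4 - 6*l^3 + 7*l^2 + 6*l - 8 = (l - 4)*(l^3 - 2*l^2 - l + 2) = (l - 4)*(l - 2)*(l^2 - 1) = (l - 4)*(l - 2)*(l - 1)*(l + 1)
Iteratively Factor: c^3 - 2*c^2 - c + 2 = (c + 1)*(c^2 - 3*c + 2) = (c - 1)*(c + 1)*(c - 2)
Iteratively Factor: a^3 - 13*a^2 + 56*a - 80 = (a - 5)*(a^2 - 8*a + 16) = (a - 5)*(a - 4)*(a - 4)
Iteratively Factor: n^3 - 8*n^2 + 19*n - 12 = (n - 4)*(n^2 - 4*n + 3) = (n - 4)*(n - 3)*(n - 1)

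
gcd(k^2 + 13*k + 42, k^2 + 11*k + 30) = k + 6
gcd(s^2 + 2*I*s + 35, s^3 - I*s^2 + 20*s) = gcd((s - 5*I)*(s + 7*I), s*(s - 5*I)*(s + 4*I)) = s - 5*I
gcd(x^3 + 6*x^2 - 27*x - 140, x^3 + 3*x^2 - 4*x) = x + 4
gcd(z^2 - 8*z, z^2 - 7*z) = z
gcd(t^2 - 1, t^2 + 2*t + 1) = t + 1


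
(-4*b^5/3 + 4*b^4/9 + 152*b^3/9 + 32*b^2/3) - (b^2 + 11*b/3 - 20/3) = -4*b^5/3 + 4*b^4/9 + 152*b^3/9 + 29*b^2/3 - 11*b/3 + 20/3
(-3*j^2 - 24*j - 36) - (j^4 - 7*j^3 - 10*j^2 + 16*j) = -j^4 + 7*j^3 + 7*j^2 - 40*j - 36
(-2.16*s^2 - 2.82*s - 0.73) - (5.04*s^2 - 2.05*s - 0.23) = -7.2*s^2 - 0.77*s - 0.5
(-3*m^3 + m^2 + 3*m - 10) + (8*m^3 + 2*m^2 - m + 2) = 5*m^3 + 3*m^2 + 2*m - 8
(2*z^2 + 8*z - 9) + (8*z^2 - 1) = 10*z^2 + 8*z - 10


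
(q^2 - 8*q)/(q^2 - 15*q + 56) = q/(q - 7)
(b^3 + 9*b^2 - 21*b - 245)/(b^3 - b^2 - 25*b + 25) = (b^2 + 14*b + 49)/(b^2 + 4*b - 5)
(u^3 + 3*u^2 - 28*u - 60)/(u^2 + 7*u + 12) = (u^3 + 3*u^2 - 28*u - 60)/(u^2 + 7*u + 12)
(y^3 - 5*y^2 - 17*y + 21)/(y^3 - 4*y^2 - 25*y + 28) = (y + 3)/(y + 4)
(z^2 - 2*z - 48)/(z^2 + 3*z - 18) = (z - 8)/(z - 3)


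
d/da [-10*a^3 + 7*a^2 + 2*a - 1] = -30*a^2 + 14*a + 2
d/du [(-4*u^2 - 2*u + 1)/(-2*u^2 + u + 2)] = (-8*u^2 - 12*u - 5)/(4*u^4 - 4*u^3 - 7*u^2 + 4*u + 4)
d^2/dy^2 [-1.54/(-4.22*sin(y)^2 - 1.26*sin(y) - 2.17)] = (-109.699744*sin(y)^4 - 24.565464*sin(y)^3 + 218.514296*sin(y)^2 + 53.341596*sin(y) - 23.314984)/(4.22*sin(y)^2 + 1.26*sin(y) + 2.17)^3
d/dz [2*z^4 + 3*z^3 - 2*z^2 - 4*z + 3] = 8*z^3 + 9*z^2 - 4*z - 4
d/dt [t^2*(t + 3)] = 3*t*(t + 2)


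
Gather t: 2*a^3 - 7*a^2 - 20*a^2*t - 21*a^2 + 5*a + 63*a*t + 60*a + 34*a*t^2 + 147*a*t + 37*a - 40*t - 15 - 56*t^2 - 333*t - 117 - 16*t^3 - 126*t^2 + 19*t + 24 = 2*a^3 - 28*a^2 + 102*a - 16*t^3 + t^2*(34*a - 182) + t*(-20*a^2 + 210*a - 354) - 108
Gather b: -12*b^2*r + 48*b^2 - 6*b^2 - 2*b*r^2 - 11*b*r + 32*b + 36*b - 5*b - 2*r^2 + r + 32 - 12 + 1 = b^2*(42 - 12*r) + b*(-2*r^2 - 11*r + 63) - 2*r^2 + r + 21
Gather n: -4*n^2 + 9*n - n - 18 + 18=-4*n^2 + 8*n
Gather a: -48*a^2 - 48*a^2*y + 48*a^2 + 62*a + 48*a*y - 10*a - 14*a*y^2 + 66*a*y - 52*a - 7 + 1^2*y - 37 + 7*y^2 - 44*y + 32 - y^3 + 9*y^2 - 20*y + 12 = -48*a^2*y + a*(-14*y^2 + 114*y) - y^3 + 16*y^2 - 63*y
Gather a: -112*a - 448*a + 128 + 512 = 640 - 560*a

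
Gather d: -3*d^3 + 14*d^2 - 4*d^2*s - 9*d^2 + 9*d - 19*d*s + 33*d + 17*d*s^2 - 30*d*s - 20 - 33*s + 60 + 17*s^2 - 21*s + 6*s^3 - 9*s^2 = -3*d^3 + d^2*(5 - 4*s) + d*(17*s^2 - 49*s + 42) + 6*s^3 + 8*s^2 - 54*s + 40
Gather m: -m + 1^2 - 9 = -m - 8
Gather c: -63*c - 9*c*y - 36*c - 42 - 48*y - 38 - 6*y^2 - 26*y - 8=c*(-9*y - 99) - 6*y^2 - 74*y - 88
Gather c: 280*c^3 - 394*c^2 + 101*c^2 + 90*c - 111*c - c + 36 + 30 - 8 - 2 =280*c^3 - 293*c^2 - 22*c + 56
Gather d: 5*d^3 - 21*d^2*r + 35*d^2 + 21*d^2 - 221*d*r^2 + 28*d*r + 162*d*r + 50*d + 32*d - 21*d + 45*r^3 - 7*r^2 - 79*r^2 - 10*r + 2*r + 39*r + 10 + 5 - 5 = 5*d^3 + d^2*(56 - 21*r) + d*(-221*r^2 + 190*r + 61) + 45*r^3 - 86*r^2 + 31*r + 10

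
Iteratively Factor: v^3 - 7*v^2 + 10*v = (v)*(v^2 - 7*v + 10) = v*(v - 5)*(v - 2)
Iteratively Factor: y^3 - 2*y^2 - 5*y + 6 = (y - 3)*(y^2 + y - 2) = (y - 3)*(y - 1)*(y + 2)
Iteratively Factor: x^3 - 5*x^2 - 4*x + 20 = (x - 5)*(x^2 - 4) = (x - 5)*(x - 2)*(x + 2)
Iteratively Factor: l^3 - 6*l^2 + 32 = (l + 2)*(l^2 - 8*l + 16) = (l - 4)*(l + 2)*(l - 4)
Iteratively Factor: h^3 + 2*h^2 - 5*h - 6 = (h + 3)*(h^2 - h - 2) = (h - 2)*(h + 3)*(h + 1)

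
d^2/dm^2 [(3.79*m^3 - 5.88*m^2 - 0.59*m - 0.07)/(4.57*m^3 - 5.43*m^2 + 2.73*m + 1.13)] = (-2.27373675443232e-13*m^7 - 57.507966000001*m^6 - 357.63906*m^5 + 275.595678*m^4 + 361.50528*m^3 - 127.385718*m^2 + 15.71058*m - 13.278594)/(95.443993*m^9 - 340.215021*m^8 + 575.28531*m^7 - 495.774534*m^6 + 175.414212*m^5 + 63.134028*m^4 - 62.653326*m^3 + 4.46463*m^2 + 10.457811*m + 1.442897)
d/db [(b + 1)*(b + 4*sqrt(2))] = 2*b + 1 + 4*sqrt(2)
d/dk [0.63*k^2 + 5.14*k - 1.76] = 1.26*k + 5.14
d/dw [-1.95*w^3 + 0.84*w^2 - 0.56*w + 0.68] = -5.85*w^2 + 1.68*w - 0.56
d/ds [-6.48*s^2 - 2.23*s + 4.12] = -12.96*s - 2.23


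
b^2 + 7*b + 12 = (b + 3)*(b + 4)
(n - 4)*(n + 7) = n^2 + 3*n - 28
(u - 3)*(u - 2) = u^2 - 5*u + 6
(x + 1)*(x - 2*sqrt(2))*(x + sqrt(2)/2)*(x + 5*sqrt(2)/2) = x^4 + x^3 + sqrt(2)*x^3 - 19*x^2/2 + sqrt(2)*x^2 - 19*x/2 - 5*sqrt(2)*x - 5*sqrt(2)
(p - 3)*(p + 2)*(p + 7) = p^3 + 6*p^2 - 13*p - 42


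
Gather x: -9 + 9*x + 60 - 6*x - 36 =3*x + 15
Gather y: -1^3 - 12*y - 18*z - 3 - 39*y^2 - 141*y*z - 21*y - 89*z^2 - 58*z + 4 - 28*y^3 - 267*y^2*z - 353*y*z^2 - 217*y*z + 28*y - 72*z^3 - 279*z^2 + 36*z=-28*y^3 + y^2*(-267*z - 39) + y*(-353*z^2 - 358*z - 5) - 72*z^3 - 368*z^2 - 40*z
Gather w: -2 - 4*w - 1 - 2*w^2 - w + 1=-2*w^2 - 5*w - 2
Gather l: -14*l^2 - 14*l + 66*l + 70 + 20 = -14*l^2 + 52*l + 90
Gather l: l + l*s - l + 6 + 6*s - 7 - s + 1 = l*s + 5*s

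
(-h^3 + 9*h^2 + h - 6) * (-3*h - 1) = 3*h^4 - 26*h^3 - 12*h^2 + 17*h + 6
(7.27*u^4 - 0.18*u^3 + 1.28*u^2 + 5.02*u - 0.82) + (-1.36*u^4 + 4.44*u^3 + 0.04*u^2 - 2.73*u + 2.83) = 5.91*u^4 + 4.26*u^3 + 1.32*u^2 + 2.29*u + 2.01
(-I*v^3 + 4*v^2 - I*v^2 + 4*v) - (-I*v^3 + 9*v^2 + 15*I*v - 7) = -5*v^2 - I*v^2 + 4*v - 15*I*v + 7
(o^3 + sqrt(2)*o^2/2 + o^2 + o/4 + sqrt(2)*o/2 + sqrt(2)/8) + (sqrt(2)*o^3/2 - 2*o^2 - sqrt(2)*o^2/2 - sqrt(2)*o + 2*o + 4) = sqrt(2)*o^3/2 + o^3 - o^2 - sqrt(2)*o/2 + 9*o/4 + sqrt(2)/8 + 4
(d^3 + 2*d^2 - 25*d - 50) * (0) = 0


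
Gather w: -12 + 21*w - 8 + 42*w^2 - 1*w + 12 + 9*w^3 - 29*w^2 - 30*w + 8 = 9*w^3 + 13*w^2 - 10*w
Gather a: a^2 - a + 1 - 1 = a^2 - a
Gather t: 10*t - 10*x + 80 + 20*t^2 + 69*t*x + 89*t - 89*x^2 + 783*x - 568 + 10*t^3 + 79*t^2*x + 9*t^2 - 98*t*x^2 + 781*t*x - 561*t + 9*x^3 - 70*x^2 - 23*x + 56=10*t^3 + t^2*(79*x + 29) + t*(-98*x^2 + 850*x - 462) + 9*x^3 - 159*x^2 + 750*x - 432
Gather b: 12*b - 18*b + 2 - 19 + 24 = 7 - 6*b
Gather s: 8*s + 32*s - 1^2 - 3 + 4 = 40*s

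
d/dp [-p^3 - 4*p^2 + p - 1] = -3*p^2 - 8*p + 1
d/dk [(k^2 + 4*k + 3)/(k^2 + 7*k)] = 3*(k^2 - 2*k - 7)/(k^2*(k^2 + 14*k + 49))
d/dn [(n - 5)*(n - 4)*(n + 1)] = 3*n^2 - 16*n + 11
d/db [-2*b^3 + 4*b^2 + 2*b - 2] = -6*b^2 + 8*b + 2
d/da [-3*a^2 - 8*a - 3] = -6*a - 8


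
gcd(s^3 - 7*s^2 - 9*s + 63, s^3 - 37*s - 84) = s^2 - 4*s - 21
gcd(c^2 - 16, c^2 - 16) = c^2 - 16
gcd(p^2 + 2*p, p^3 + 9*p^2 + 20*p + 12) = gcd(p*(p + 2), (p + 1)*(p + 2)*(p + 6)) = p + 2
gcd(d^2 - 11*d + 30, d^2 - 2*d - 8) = 1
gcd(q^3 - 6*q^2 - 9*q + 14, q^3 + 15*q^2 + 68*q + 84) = q + 2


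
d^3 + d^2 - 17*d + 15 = (d - 3)*(d - 1)*(d + 5)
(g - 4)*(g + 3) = g^2 - g - 12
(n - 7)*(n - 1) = n^2 - 8*n + 7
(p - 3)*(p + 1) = p^2 - 2*p - 3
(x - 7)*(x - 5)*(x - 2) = x^3 - 14*x^2 + 59*x - 70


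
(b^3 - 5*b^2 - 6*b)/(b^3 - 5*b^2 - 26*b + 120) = b*(b + 1)/(b^2 + b - 20)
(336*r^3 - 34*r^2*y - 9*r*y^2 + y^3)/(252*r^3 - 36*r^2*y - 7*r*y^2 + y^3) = (-8*r + y)/(-6*r + y)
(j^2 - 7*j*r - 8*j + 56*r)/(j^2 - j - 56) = (j - 7*r)/(j + 7)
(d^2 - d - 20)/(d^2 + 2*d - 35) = (d + 4)/(d + 7)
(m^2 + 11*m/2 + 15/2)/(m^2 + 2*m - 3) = (m + 5/2)/(m - 1)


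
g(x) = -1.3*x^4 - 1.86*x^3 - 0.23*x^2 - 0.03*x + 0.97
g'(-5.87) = 862.16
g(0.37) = 0.81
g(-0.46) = 1.06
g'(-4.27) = 305.04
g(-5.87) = -1174.03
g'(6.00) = -1326.87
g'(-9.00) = 3342.93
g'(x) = -5.2*x^3 - 5.58*x^2 - 0.46*x - 0.03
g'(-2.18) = 28.33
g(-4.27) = -290.46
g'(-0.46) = -0.49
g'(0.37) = -1.23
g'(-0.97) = -0.09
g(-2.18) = -10.15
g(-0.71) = 1.21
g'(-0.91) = -0.31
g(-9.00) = -7190.75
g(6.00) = -2094.05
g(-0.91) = 1.32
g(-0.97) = 1.33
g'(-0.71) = -0.66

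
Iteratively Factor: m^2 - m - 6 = (m - 3)*(m + 2)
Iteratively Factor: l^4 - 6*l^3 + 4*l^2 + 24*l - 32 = (l - 2)*(l^3 - 4*l^2 - 4*l + 16) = (l - 2)^2*(l^2 - 2*l - 8) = (l - 2)^2*(l + 2)*(l - 4)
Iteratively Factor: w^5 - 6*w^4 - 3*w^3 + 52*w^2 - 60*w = (w - 5)*(w^4 - w^3 - 8*w^2 + 12*w) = (w - 5)*(w - 2)*(w^3 + w^2 - 6*w) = w*(w - 5)*(w - 2)*(w^2 + w - 6) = w*(w - 5)*(w - 2)^2*(w + 3)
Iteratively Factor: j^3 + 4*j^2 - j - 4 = (j - 1)*(j^2 + 5*j + 4) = (j - 1)*(j + 4)*(j + 1)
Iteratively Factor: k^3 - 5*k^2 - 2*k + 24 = (k + 2)*(k^2 - 7*k + 12) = (k - 3)*(k + 2)*(k - 4)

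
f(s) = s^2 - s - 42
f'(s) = 2*s - 1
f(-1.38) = -38.72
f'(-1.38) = -3.76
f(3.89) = -30.76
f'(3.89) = 6.78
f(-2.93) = -30.49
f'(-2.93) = -6.86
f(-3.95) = -22.45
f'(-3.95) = -8.90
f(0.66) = -42.22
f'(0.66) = 0.32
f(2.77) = -37.10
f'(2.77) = 4.54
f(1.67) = -40.88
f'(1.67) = 2.34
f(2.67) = -37.54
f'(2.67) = 4.34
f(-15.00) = 198.00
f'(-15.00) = -31.00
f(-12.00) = 114.00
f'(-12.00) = -25.00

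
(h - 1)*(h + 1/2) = h^2 - h/2 - 1/2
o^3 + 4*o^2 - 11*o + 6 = (o - 1)^2*(o + 6)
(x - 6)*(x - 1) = x^2 - 7*x + 6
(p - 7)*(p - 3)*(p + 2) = p^3 - 8*p^2 + p + 42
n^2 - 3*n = n*(n - 3)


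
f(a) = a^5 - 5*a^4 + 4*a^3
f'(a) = 5*a^4 - 20*a^3 + 12*a^2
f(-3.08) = -844.01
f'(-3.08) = 1148.16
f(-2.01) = -146.90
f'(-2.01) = 292.51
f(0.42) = 0.15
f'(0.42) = 0.79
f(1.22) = -1.11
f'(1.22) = -7.38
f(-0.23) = -0.06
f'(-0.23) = 0.89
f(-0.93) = -7.65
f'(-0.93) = 30.21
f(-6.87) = -27737.96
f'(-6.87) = 18188.95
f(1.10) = -0.39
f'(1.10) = -4.78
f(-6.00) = -15120.00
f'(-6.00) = 11232.00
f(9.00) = 29160.00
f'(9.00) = 19197.00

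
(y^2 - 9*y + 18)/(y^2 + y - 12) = (y - 6)/(y + 4)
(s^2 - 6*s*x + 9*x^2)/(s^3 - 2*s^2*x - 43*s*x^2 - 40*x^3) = (-s^2 + 6*s*x - 9*x^2)/(-s^3 + 2*s^2*x + 43*s*x^2 + 40*x^3)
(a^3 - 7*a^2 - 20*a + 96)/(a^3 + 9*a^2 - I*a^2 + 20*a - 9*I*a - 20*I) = (a^2 - 11*a + 24)/(a^2 + a*(5 - I) - 5*I)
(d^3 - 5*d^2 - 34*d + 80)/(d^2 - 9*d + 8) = (d^2 + 3*d - 10)/(d - 1)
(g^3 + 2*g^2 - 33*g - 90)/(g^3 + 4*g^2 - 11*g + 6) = (g^3 + 2*g^2 - 33*g - 90)/(g^3 + 4*g^2 - 11*g + 6)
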